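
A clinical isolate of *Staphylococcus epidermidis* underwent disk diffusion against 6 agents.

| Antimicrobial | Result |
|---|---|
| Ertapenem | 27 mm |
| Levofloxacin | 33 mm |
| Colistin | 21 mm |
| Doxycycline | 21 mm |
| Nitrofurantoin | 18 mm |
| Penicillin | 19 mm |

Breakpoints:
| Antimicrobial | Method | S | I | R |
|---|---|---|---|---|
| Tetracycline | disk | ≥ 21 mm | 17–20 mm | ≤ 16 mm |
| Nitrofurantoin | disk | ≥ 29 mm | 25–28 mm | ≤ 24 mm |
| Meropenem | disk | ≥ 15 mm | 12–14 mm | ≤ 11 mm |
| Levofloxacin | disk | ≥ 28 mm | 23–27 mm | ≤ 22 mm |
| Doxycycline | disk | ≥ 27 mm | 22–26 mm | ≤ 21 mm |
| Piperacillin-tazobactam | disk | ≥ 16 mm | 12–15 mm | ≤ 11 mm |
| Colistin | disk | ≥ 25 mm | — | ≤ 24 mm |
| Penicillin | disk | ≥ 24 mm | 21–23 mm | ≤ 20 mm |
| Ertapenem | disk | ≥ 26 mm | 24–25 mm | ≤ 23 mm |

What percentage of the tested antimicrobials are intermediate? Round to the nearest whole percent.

Ertapenem (27 mm) ≥ 26 mm → susceptible
Levofloxacin 33 mm: ≥ 28 mm ⇒ S
Colistin (21 mm) ≤ 24 mm ⇒ resistant
Doxycycline: 21 mm is ≤ 21 mm → resistant
Nitrofurantoin (18 mm) ≤ 24 mm — R
Penicillin (19 mm) ≤ 20 mm ⇒ resistant
Intermediate: 0/6

0%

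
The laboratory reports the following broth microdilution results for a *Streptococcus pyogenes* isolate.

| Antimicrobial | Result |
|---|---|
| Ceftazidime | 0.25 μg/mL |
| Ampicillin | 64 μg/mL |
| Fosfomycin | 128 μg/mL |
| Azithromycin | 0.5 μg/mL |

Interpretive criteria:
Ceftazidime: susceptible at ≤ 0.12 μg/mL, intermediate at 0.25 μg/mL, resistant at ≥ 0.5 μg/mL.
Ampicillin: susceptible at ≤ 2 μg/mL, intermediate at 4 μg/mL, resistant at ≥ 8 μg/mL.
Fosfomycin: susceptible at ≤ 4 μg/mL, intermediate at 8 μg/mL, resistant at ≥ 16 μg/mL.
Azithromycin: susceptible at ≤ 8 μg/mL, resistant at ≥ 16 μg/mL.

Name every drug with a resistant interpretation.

Ceftazidime (0.25 μg/mL) = 0.25 μg/mL — I
Ampicillin (64 μg/mL) ≥ 8 μg/mL — R
Fosfomycin: 128 μg/mL is ≥ 16 μg/mL → Resistant
Azithromycin (0.5 μg/mL) ≤ 8 μg/mL ⇒ S

ampicillin, fosfomycin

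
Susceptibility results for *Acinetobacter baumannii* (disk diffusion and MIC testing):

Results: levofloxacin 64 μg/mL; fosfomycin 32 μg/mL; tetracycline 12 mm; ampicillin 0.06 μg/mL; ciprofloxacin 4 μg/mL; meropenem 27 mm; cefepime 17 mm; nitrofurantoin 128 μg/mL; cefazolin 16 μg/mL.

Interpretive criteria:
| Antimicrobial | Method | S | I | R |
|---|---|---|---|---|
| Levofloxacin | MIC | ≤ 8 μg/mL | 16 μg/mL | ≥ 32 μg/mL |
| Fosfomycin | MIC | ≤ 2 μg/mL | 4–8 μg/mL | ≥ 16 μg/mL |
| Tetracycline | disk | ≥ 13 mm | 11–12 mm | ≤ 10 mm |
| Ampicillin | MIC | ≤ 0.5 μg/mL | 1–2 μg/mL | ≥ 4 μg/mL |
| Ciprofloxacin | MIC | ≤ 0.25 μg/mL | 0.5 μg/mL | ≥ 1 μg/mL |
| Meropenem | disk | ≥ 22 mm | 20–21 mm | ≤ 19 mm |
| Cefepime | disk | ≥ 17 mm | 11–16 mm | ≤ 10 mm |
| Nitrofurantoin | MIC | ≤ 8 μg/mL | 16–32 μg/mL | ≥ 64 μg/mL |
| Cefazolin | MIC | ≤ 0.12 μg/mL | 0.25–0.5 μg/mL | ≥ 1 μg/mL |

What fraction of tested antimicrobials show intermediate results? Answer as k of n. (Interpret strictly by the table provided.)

1 of 9

Levofloxacin: 64 μg/mL is ≥ 32 μg/mL — Resistant
Fosfomycin: 32 μg/mL is ≥ 16 μg/mL → R
Tetracycline: 12 mm is in 11–12 mm → intermediate
Ampicillin (0.06 μg/mL) ≤ 0.5 μg/mL — S
Ciprofloxacin 4 μg/mL: ≥ 1 μg/mL — resistant
Meropenem 27 mm: ≥ 22 mm — susceptible
Cefepime (17 mm) ≥ 17 mm ⇒ susceptible
Nitrofurantoin 128 μg/mL: ≥ 64 μg/mL — Resistant
Cefazolin: 16 μg/mL is ≥ 1 μg/mL ⇒ Resistant
Intermediate: 1/9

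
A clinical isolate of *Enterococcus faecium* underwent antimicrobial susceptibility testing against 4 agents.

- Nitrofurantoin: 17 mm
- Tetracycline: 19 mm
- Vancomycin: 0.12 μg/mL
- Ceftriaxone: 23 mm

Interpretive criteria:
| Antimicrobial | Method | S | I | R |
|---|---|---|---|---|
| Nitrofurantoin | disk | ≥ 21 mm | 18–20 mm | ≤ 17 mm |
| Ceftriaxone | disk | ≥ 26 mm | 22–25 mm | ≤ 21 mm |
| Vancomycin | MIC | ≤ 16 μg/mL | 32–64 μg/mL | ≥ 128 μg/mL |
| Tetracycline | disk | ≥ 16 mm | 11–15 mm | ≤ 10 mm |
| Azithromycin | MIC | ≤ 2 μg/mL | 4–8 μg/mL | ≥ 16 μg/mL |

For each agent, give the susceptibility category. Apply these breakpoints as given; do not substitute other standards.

R, S, S, I

Nitrofurantoin 17 mm: ≤ 17 mm ⇒ resistant
Tetracycline: 19 mm is ≥ 16 mm ⇒ S
Vancomycin 0.12 μg/mL: ≤ 16 μg/mL ⇒ Susceptible
Ceftriaxone 23 mm: in 22–25 mm — Intermediate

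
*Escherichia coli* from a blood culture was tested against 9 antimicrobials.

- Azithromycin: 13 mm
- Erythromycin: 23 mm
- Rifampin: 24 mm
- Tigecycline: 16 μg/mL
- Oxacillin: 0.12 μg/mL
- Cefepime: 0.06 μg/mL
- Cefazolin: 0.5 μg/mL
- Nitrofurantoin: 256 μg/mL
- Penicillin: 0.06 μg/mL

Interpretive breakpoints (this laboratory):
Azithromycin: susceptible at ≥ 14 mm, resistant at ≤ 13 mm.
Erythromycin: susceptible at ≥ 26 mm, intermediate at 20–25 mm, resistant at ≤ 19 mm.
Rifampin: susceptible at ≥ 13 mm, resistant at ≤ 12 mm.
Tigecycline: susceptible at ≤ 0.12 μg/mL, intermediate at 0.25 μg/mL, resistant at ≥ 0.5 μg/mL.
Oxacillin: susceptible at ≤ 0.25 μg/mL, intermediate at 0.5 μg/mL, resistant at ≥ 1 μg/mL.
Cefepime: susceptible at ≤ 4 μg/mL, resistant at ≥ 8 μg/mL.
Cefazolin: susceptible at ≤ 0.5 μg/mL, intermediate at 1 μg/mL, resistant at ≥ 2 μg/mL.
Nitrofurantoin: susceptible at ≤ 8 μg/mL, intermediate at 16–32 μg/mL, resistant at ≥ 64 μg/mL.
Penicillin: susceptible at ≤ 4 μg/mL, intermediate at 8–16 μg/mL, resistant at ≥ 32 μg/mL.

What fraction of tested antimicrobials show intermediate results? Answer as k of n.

1 of 9

Azithromycin 13 mm: ≤ 13 mm → R
Erythromycin 23 mm: in 20–25 mm — intermediate
Rifampin: 24 mm is ≥ 13 mm → susceptible
Tigecycline: 16 μg/mL is ≥ 0.5 μg/mL → R
Oxacillin (0.12 μg/mL) ≤ 0.25 μg/mL — S
Cefepime (0.06 μg/mL) ≤ 4 μg/mL — Susceptible
Cefazolin (0.5 μg/mL) ≤ 0.5 μg/mL ⇒ susceptible
Nitrofurantoin (256 μg/mL) ≥ 64 μg/mL ⇒ R
Penicillin: 0.06 μg/mL is ≤ 4 μg/mL ⇒ susceptible
Intermediate: 1/9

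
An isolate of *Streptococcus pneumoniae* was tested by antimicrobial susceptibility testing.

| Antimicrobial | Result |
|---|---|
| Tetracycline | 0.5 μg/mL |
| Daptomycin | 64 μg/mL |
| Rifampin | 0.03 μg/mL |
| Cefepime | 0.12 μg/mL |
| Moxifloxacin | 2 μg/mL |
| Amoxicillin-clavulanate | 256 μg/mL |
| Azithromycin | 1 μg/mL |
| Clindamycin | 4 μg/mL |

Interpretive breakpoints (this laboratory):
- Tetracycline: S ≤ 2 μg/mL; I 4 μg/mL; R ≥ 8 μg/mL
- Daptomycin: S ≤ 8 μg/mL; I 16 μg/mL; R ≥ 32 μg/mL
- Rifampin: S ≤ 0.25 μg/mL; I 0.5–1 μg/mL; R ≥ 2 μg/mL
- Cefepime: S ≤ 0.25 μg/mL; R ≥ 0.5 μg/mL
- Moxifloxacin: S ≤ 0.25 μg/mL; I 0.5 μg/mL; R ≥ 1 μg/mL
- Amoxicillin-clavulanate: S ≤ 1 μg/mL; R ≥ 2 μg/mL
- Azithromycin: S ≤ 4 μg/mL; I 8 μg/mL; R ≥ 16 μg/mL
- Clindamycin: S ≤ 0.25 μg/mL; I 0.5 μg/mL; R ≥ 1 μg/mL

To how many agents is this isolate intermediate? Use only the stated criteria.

Tetracycline: 0.5 μg/mL is ≤ 2 μg/mL → susceptible
Daptomycin (64 μg/mL) ≥ 32 μg/mL — R
Rifampin 0.03 μg/mL: ≤ 0.25 μg/mL ⇒ S
Cefepime 0.12 μg/mL: ≤ 0.25 μg/mL — Susceptible
Moxifloxacin: 2 μg/mL is ≥ 1 μg/mL → Resistant
Amoxicillin-clavulanate: 256 μg/mL is ≥ 2 μg/mL — Resistant
Azithromycin (1 μg/mL) ≤ 4 μg/mL — susceptible
Clindamycin: 4 μg/mL is ≥ 1 μg/mL — resistant
Intermediate: 0

0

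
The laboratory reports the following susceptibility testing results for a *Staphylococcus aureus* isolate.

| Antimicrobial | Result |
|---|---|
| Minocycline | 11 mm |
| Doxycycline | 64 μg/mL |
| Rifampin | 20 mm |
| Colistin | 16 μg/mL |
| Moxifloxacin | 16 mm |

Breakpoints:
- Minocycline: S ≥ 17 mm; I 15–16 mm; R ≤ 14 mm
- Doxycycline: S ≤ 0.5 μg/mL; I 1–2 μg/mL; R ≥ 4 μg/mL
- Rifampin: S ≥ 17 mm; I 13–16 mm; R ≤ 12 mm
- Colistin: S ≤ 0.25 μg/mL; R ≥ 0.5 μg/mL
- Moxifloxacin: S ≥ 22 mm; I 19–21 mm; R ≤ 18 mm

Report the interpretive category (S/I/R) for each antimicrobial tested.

Minocycline: 11 mm is ≤ 14 mm → Resistant
Doxycycline 64 μg/mL: ≥ 4 μg/mL → Resistant
Rifampin (20 mm) ≥ 17 mm → Susceptible
Colistin (16 μg/mL) ≥ 0.5 μg/mL ⇒ Resistant
Moxifloxacin: 16 mm is ≤ 18 mm — R

R, R, S, R, R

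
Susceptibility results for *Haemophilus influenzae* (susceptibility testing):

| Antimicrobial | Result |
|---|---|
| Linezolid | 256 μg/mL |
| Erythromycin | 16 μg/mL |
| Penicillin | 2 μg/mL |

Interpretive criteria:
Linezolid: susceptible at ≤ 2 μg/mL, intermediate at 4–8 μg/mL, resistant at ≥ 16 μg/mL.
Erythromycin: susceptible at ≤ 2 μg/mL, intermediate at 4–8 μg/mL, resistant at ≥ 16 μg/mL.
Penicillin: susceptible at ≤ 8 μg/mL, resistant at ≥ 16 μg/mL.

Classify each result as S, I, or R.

Linezolid (256 μg/mL) ≥ 16 μg/mL ⇒ R
Erythromycin (16 μg/mL) ≥ 16 μg/mL — resistant
Penicillin: 2 μg/mL is ≤ 8 μg/mL ⇒ S

R, R, S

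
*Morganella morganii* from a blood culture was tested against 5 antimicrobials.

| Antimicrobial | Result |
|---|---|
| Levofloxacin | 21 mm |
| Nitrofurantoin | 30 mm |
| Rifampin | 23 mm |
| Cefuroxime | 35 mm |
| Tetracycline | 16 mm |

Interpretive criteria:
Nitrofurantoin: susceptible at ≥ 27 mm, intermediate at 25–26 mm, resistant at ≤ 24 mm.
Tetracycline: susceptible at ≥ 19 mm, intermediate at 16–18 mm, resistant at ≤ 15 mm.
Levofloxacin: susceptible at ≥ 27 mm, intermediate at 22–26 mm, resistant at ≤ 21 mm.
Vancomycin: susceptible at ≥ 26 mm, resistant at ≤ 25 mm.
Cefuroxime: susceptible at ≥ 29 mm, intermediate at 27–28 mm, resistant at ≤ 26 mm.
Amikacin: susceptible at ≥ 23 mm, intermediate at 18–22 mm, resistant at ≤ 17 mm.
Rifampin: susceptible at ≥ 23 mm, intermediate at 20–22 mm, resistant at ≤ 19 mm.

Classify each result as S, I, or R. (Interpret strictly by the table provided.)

R, S, S, S, I

Levofloxacin: 21 mm is ≤ 21 mm — resistant
Nitrofurantoin 30 mm: ≥ 27 mm ⇒ susceptible
Rifampin: 23 mm is ≥ 23 mm — S
Cefuroxime (35 mm) ≥ 29 mm → Susceptible
Tetracycline: 16 mm is in 16–18 mm ⇒ I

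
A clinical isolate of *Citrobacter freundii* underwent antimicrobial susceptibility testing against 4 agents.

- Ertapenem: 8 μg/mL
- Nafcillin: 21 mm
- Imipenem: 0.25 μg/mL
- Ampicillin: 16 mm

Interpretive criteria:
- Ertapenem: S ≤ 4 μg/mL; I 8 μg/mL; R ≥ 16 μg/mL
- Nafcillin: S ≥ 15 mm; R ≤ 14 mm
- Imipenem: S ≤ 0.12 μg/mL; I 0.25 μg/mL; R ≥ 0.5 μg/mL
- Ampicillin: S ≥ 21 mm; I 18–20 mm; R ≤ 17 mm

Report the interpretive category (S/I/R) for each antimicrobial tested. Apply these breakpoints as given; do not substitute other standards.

I, S, I, R

Ertapenem: 8 μg/mL is = 8 μg/mL — I
Nafcillin: 21 mm is ≥ 15 mm → S
Imipenem 0.25 μg/mL: = 0.25 μg/mL ⇒ I
Ampicillin: 16 mm is ≤ 17 mm → Resistant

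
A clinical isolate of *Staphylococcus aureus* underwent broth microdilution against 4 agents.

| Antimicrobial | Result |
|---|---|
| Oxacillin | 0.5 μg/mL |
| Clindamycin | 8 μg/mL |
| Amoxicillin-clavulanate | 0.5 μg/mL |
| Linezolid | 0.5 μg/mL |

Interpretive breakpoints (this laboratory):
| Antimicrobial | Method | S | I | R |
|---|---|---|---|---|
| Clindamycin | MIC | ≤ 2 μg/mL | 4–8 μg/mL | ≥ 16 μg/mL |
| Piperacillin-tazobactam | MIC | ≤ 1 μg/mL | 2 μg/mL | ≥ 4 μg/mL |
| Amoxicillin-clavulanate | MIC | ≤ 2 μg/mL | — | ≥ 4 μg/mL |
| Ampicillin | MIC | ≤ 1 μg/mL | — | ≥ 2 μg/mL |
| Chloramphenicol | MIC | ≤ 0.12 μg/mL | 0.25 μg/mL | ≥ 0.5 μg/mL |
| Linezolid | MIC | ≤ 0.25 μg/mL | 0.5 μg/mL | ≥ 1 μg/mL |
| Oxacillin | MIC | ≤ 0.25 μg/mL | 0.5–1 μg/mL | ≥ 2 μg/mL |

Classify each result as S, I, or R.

Oxacillin (0.5 μg/mL) in 0.5–1 μg/mL ⇒ intermediate
Clindamycin 8 μg/mL: in 4–8 μg/mL → Intermediate
Amoxicillin-clavulanate (0.5 μg/mL) ≤ 2 μg/mL ⇒ Susceptible
Linezolid 0.5 μg/mL: = 0.5 μg/mL → intermediate

I, I, S, I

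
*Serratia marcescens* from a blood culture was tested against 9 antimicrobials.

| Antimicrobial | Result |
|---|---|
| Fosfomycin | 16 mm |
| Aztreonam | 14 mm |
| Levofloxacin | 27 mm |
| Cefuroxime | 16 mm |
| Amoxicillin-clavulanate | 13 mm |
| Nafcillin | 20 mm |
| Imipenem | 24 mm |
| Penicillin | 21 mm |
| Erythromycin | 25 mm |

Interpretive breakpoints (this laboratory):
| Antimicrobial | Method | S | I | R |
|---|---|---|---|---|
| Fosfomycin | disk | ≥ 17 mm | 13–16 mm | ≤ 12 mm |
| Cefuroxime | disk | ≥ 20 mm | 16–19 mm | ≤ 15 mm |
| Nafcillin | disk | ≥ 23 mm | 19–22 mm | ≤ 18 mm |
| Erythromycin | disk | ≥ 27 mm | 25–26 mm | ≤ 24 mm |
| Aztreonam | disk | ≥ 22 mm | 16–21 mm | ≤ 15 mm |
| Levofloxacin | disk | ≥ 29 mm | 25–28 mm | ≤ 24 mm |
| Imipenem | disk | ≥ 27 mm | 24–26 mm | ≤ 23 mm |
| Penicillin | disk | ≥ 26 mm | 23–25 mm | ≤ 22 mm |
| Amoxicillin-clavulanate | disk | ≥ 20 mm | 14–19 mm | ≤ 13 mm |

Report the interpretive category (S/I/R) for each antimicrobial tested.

I, R, I, I, R, I, I, R, I

Fosfomycin: 16 mm is in 13–16 mm ⇒ I
Aztreonam: 14 mm is ≤ 15 mm ⇒ Resistant
Levofloxacin: 27 mm is in 25–28 mm → intermediate
Cefuroxime (16 mm) in 16–19 mm — Intermediate
Amoxicillin-clavulanate (13 mm) ≤ 13 mm ⇒ R
Nafcillin 20 mm: in 19–22 mm — Intermediate
Imipenem (24 mm) in 24–26 mm → I
Penicillin 21 mm: ≤ 22 mm — resistant
Erythromycin (25 mm) in 25–26 mm → intermediate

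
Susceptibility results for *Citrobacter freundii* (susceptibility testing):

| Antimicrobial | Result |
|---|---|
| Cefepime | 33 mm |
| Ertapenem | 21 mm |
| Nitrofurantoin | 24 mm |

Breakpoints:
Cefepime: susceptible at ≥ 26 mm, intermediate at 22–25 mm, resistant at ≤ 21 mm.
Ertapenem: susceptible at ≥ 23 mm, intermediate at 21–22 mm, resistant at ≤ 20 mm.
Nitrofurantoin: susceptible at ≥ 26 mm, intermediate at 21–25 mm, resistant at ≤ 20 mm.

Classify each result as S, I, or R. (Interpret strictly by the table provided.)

Cefepime: 33 mm is ≥ 26 mm — Susceptible
Ertapenem (21 mm) in 21–22 mm — intermediate
Nitrofurantoin (24 mm) in 21–25 mm ⇒ intermediate

S, I, I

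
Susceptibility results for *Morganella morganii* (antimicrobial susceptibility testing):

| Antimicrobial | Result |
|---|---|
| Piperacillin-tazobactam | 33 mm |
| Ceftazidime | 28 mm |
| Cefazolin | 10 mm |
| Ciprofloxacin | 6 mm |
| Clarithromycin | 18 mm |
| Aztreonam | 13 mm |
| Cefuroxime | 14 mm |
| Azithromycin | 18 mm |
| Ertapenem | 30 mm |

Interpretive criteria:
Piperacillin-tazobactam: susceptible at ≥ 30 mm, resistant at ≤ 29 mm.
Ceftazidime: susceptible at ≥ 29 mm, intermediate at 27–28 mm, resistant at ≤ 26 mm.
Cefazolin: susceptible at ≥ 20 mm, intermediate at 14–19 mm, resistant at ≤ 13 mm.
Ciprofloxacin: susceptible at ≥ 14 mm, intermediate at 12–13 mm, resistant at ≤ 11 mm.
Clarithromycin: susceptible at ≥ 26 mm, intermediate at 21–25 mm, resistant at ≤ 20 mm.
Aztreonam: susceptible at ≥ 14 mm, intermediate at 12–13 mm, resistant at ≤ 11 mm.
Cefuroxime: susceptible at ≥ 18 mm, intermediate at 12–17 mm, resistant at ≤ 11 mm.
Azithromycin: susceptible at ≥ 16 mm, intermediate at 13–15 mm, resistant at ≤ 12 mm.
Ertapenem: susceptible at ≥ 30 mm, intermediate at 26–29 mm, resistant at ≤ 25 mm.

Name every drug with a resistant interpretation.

cefazolin, ciprofloxacin, clarithromycin

Piperacillin-tazobactam (33 mm) ≥ 30 mm → S
Ceftazidime: 28 mm is in 27–28 mm ⇒ Intermediate
Cefazolin: 10 mm is ≤ 13 mm — resistant
Ciprofloxacin (6 mm) ≤ 11 mm ⇒ resistant
Clarithromycin (18 mm) ≤ 20 mm → Resistant
Aztreonam: 13 mm is in 12–13 mm ⇒ I
Cefuroxime: 14 mm is in 12–17 mm — intermediate
Azithromycin (18 mm) ≥ 16 mm → S
Ertapenem: 30 mm is ≥ 30 mm → S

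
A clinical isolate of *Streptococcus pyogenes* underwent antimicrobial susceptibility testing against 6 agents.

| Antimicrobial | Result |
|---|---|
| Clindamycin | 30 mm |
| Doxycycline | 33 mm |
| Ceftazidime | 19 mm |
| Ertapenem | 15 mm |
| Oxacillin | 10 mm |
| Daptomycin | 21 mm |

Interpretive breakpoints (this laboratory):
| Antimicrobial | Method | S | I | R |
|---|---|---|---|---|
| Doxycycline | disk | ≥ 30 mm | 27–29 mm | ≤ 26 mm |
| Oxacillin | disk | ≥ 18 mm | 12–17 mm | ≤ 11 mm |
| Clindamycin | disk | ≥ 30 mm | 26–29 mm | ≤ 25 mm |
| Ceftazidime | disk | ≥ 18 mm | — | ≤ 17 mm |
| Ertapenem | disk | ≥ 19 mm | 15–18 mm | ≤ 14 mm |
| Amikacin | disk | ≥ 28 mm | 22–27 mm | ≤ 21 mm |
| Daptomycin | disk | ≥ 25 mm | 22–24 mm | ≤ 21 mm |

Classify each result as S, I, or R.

S, S, S, I, R, R

Clindamycin (30 mm) ≥ 30 mm → S
Doxycycline: 33 mm is ≥ 30 mm ⇒ S
Ceftazidime (19 mm) ≥ 18 mm → Susceptible
Ertapenem: 15 mm is in 15–18 mm → I
Oxacillin 10 mm: ≤ 11 mm → resistant
Daptomycin 21 mm: ≤ 21 mm → R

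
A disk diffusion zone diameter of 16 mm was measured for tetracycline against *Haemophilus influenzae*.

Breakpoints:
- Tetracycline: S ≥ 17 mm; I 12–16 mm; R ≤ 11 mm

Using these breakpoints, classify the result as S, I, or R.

I

Tetracycline: 16 mm is in 12–16 mm ⇒ Intermediate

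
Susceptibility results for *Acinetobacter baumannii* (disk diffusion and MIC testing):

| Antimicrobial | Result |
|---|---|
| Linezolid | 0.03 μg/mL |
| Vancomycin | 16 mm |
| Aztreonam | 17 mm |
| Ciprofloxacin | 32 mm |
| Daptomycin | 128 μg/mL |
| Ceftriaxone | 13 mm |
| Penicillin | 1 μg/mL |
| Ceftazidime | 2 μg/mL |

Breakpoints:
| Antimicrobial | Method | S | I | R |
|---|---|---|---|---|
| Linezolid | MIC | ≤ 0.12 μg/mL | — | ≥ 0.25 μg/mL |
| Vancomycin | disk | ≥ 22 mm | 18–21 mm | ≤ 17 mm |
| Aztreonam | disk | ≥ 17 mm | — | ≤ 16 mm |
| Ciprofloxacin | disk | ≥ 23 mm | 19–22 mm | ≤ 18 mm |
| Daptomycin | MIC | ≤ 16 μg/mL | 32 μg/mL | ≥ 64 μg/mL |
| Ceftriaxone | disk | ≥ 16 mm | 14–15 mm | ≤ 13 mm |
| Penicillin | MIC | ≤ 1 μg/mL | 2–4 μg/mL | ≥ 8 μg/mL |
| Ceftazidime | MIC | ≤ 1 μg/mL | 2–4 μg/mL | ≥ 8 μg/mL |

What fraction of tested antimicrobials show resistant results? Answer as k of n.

3 of 8

Linezolid (0.03 μg/mL) ≤ 0.12 μg/mL — S
Vancomycin (16 mm) ≤ 17 mm — R
Aztreonam: 17 mm is ≥ 17 mm — S
Ciprofloxacin 32 mm: ≥ 23 mm — susceptible
Daptomycin: 128 μg/mL is ≥ 64 μg/mL — Resistant
Ceftriaxone 13 mm: ≤ 13 mm — Resistant
Penicillin: 1 μg/mL is ≤ 1 μg/mL ⇒ susceptible
Ceftazidime: 2 μg/mL is in 2–4 μg/mL — I
Resistant: 3/8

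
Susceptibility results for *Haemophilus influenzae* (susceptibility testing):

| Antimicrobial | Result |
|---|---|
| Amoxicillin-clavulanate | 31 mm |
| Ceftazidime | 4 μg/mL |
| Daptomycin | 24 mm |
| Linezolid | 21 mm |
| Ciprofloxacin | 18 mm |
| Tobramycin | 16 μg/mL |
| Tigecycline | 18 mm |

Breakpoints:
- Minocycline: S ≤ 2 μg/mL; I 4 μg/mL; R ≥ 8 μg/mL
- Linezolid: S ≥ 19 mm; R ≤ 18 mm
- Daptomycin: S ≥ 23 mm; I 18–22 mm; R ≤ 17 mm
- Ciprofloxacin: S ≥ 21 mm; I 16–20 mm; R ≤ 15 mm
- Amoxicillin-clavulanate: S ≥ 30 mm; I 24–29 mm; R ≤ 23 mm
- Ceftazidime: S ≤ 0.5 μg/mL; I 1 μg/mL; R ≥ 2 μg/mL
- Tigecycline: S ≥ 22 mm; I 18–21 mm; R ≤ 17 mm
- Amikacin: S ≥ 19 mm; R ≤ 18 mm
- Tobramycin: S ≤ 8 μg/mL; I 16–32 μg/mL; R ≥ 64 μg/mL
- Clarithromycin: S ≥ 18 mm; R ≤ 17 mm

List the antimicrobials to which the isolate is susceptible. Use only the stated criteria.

amoxicillin-clavulanate, daptomycin, linezolid

Amoxicillin-clavulanate (31 mm) ≥ 30 mm → susceptible
Ceftazidime 4 μg/mL: ≥ 2 μg/mL ⇒ Resistant
Daptomycin (24 mm) ≥ 23 mm ⇒ S
Linezolid 21 mm: ≥ 19 mm ⇒ Susceptible
Ciprofloxacin: 18 mm is in 16–20 mm — Intermediate
Tobramycin: 16 μg/mL is in 16–32 μg/mL — I
Tigecycline (18 mm) in 18–21 mm — I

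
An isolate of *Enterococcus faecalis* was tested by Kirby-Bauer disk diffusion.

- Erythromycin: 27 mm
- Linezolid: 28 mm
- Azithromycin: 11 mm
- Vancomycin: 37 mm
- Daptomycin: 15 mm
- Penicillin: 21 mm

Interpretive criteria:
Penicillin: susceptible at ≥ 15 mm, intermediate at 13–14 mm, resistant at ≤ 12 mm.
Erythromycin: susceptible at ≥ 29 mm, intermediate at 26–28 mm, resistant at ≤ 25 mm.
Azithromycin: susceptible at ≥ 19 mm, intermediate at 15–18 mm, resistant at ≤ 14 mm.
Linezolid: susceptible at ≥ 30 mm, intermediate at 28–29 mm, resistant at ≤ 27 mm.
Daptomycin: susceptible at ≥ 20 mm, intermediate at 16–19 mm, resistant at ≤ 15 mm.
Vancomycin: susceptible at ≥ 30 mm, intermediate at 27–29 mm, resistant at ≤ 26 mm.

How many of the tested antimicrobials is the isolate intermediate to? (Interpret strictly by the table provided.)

2

Erythromycin: 27 mm is in 26–28 mm → intermediate
Linezolid: 28 mm is in 28–29 mm — I
Azithromycin: 11 mm is ≤ 14 mm ⇒ R
Vancomycin (37 mm) ≥ 30 mm → Susceptible
Daptomycin 15 mm: ≤ 15 mm → Resistant
Penicillin (21 mm) ≥ 15 mm ⇒ S
Intermediate: 2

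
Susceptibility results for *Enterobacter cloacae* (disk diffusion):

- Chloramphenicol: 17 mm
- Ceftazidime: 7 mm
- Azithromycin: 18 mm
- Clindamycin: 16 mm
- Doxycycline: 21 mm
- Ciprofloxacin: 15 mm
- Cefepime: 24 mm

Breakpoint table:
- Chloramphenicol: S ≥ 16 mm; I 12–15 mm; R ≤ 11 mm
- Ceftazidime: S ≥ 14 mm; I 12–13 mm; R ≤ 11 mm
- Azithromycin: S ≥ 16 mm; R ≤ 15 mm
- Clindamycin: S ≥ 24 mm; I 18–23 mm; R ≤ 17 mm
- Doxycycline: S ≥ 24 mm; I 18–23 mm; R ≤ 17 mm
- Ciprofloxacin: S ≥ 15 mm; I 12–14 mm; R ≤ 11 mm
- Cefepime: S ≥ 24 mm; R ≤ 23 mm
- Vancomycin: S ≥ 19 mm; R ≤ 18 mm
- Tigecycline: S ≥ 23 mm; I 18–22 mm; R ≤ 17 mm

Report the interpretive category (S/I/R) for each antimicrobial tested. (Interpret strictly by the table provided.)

S, R, S, R, I, S, S

Chloramphenicol (17 mm) ≥ 16 mm — Susceptible
Ceftazidime: 7 mm is ≤ 11 mm → Resistant
Azithromycin (18 mm) ≥ 16 mm — S
Clindamycin (16 mm) ≤ 17 mm — Resistant
Doxycycline 21 mm: in 18–23 mm ⇒ intermediate
Ciprofloxacin 15 mm: ≥ 15 mm — susceptible
Cefepime: 24 mm is ≥ 24 mm → susceptible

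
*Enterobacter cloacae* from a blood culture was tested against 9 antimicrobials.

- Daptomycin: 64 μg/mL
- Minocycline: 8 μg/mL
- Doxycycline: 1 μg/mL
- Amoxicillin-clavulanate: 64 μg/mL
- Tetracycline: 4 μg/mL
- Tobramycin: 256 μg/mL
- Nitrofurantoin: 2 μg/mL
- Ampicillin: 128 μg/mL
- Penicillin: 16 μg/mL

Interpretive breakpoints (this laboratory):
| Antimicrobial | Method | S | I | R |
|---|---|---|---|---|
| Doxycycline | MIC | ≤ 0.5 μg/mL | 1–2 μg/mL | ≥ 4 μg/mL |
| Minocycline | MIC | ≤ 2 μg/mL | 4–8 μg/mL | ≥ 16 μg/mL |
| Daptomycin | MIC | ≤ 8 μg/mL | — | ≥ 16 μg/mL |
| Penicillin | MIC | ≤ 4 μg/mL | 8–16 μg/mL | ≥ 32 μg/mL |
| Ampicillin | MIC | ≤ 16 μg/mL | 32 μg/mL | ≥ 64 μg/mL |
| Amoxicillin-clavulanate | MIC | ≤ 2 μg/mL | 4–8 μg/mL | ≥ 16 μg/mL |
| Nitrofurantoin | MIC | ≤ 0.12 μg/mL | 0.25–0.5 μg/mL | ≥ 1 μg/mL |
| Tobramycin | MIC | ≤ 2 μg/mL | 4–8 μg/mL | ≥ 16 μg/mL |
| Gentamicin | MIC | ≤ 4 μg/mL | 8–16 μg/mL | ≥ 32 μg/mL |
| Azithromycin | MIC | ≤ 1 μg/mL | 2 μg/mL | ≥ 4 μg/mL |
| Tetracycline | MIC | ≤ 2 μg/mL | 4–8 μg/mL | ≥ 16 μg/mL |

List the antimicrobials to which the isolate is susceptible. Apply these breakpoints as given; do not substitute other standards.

Daptomycin 64 μg/mL: ≥ 16 μg/mL → resistant
Minocycline (8 μg/mL) in 4–8 μg/mL → Intermediate
Doxycycline 1 μg/mL: in 1–2 μg/mL ⇒ I
Amoxicillin-clavulanate (64 μg/mL) ≥ 16 μg/mL → resistant
Tetracycline 4 μg/mL: in 4–8 μg/mL — I
Tobramycin (256 μg/mL) ≥ 16 μg/mL — R
Nitrofurantoin (2 μg/mL) ≥ 1 μg/mL ⇒ resistant
Ampicillin (128 μg/mL) ≥ 64 μg/mL → R
Penicillin 16 μg/mL: in 8–16 μg/mL — I

none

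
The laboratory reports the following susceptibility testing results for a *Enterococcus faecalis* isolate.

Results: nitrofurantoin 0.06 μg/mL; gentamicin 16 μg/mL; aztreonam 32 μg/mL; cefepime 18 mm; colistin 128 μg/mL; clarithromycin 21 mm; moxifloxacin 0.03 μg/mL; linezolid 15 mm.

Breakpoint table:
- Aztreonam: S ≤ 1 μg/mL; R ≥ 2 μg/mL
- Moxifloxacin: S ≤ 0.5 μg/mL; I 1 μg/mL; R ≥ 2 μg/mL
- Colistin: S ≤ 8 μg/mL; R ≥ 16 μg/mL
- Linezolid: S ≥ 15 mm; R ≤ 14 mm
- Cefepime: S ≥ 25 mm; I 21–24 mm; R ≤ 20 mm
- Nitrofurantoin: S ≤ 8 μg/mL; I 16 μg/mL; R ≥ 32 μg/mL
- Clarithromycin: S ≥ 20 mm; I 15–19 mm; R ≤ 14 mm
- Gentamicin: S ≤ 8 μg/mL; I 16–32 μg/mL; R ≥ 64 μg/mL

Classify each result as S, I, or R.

Nitrofurantoin 0.06 μg/mL: ≤ 8 μg/mL — Susceptible
Gentamicin (16 μg/mL) in 16–32 μg/mL → intermediate
Aztreonam 32 μg/mL: ≥ 2 μg/mL → R
Cefepime: 18 mm is ≤ 20 mm — R
Colistin (128 μg/mL) ≥ 16 μg/mL — Resistant
Clarithromycin: 21 mm is ≥ 20 mm — Susceptible
Moxifloxacin (0.03 μg/mL) ≤ 0.5 μg/mL ⇒ S
Linezolid (15 mm) ≥ 15 mm → susceptible

S, I, R, R, R, S, S, S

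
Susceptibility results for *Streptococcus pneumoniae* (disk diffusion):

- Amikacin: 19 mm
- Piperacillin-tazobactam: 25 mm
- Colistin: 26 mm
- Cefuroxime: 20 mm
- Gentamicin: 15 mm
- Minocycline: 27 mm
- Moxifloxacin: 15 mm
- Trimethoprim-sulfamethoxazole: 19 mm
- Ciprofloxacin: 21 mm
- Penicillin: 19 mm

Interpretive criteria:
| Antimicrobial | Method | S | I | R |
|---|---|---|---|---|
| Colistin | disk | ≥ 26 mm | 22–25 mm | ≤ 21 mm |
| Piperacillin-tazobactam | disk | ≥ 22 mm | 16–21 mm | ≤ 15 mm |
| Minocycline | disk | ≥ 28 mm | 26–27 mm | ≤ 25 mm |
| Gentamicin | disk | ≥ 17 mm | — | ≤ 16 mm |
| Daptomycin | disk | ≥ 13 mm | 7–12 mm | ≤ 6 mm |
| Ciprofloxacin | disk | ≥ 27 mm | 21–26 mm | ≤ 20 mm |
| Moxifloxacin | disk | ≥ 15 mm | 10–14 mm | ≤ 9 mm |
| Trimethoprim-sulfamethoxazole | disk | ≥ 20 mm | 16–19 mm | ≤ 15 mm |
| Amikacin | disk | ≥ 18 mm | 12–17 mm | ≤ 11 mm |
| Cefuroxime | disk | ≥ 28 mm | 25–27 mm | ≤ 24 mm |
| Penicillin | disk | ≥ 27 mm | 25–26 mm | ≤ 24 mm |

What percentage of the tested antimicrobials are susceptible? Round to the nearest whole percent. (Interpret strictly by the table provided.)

40%

Amikacin 19 mm: ≥ 18 mm — susceptible
Piperacillin-tazobactam (25 mm) ≥ 22 mm — susceptible
Colistin: 26 mm is ≥ 26 mm — susceptible
Cefuroxime: 20 mm is ≤ 24 mm → R
Gentamicin 15 mm: ≤ 16 mm — resistant
Minocycline 27 mm: in 26–27 mm ⇒ I
Moxifloxacin: 15 mm is ≥ 15 mm → susceptible
Trimethoprim-sulfamethoxazole 19 mm: in 16–19 mm — Intermediate
Ciprofloxacin 21 mm: in 21–26 mm ⇒ intermediate
Penicillin: 19 mm is ≤ 24 mm — R
Susceptible: 4/10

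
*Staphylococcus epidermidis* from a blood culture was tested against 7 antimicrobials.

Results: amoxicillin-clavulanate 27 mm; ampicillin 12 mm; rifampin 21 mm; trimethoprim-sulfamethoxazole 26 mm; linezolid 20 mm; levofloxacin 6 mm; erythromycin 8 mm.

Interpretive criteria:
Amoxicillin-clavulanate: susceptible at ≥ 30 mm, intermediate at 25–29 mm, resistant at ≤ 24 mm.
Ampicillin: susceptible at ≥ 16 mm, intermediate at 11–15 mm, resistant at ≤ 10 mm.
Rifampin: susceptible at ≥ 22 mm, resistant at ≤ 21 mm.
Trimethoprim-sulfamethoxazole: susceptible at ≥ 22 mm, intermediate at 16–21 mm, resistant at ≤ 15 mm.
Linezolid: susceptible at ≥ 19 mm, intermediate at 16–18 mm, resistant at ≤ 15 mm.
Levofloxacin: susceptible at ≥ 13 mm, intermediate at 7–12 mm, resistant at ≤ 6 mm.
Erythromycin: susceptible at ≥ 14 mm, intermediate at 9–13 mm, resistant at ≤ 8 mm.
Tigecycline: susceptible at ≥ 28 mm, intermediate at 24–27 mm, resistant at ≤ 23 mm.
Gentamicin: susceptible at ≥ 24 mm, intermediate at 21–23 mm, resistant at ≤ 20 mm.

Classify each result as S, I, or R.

I, I, R, S, S, R, R

Amoxicillin-clavulanate 27 mm: in 25–29 mm ⇒ Intermediate
Ampicillin (12 mm) in 11–15 mm — intermediate
Rifampin: 21 mm is ≤ 21 mm → R
Trimethoprim-sulfamethoxazole: 26 mm is ≥ 22 mm — S
Linezolid 20 mm: ≥ 19 mm — Susceptible
Levofloxacin: 6 mm is ≤ 6 mm → Resistant
Erythromycin: 8 mm is ≤ 8 mm ⇒ Resistant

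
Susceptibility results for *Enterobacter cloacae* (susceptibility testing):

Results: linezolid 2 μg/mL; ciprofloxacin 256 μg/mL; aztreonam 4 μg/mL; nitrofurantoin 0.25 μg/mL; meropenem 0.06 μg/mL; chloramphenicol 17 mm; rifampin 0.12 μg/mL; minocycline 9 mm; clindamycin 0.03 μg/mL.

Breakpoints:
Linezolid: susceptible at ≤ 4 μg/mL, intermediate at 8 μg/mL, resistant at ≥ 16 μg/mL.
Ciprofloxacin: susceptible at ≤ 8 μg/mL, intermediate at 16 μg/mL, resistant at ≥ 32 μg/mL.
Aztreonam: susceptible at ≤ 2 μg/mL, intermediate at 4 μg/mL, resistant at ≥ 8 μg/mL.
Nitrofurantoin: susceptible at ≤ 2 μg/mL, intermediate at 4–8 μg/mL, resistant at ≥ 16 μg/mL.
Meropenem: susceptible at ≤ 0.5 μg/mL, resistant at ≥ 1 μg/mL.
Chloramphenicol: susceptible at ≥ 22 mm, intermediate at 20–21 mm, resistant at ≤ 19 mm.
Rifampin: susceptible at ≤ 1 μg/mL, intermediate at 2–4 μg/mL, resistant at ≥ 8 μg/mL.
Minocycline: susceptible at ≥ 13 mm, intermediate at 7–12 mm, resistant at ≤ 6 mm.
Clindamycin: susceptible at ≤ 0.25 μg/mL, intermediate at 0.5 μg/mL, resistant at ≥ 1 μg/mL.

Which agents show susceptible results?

linezolid, nitrofurantoin, meropenem, rifampin, clindamycin

Linezolid 2 μg/mL: ≤ 4 μg/mL ⇒ Susceptible
Ciprofloxacin 256 μg/mL: ≥ 32 μg/mL ⇒ R
Aztreonam: 4 μg/mL is = 4 μg/mL → Intermediate
Nitrofurantoin 0.25 μg/mL: ≤ 2 μg/mL ⇒ susceptible
Meropenem (0.06 μg/mL) ≤ 0.5 μg/mL ⇒ susceptible
Chloramphenicol: 17 mm is ≤ 19 mm — R
Rifampin 0.12 μg/mL: ≤ 1 μg/mL ⇒ Susceptible
Minocycline: 9 mm is in 7–12 mm → intermediate
Clindamycin (0.03 μg/mL) ≤ 0.25 μg/mL — S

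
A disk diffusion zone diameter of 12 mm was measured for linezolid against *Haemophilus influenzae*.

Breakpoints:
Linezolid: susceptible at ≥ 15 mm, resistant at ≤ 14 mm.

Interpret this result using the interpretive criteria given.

Resistant

Linezolid (12 mm) ≤ 14 mm — R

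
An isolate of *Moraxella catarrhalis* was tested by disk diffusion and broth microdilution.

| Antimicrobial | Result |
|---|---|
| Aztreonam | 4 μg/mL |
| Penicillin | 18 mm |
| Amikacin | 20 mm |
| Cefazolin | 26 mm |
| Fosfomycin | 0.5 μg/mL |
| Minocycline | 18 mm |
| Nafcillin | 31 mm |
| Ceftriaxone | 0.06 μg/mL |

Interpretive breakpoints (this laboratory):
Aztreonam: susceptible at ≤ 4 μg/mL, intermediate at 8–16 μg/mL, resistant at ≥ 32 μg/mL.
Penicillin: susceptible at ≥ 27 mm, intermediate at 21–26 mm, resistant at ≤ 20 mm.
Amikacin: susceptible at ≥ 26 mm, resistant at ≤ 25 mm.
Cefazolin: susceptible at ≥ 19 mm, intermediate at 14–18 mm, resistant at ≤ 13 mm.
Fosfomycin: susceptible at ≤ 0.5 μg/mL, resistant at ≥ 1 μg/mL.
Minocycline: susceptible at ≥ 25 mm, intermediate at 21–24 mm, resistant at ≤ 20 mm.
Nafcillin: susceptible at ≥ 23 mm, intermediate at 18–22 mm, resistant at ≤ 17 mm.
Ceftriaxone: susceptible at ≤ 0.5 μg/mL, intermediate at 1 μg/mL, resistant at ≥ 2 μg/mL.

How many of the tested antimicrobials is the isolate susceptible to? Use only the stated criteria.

Aztreonam 4 μg/mL: ≤ 4 μg/mL — susceptible
Penicillin: 18 mm is ≤ 20 mm → resistant
Amikacin (20 mm) ≤ 25 mm → R
Cefazolin 26 mm: ≥ 19 mm → Susceptible
Fosfomycin: 0.5 μg/mL is ≤ 0.5 μg/mL ⇒ Susceptible
Minocycline: 18 mm is ≤ 20 mm — R
Nafcillin 31 mm: ≥ 23 mm → Susceptible
Ceftriaxone (0.06 μg/mL) ≤ 0.5 μg/mL — susceptible
Susceptible: 5

5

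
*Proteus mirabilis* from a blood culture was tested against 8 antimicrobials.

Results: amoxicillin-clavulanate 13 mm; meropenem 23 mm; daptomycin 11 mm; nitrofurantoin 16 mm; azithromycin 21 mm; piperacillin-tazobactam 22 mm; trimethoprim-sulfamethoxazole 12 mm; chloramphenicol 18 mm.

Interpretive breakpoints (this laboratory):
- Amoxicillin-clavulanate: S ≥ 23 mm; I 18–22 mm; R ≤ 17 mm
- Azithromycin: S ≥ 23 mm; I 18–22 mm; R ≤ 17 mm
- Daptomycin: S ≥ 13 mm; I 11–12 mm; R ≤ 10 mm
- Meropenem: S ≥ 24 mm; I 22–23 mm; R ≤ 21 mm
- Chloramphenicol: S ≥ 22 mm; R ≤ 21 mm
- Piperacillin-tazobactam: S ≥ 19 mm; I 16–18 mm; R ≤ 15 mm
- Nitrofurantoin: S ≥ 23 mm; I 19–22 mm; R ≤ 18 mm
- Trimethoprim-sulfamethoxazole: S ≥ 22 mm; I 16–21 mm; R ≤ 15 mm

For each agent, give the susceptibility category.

Amoxicillin-clavulanate (13 mm) ≤ 17 mm ⇒ resistant
Meropenem 23 mm: in 22–23 mm — I
Daptomycin (11 mm) in 11–12 mm — I
Nitrofurantoin: 16 mm is ≤ 18 mm — resistant
Azithromycin: 21 mm is in 18–22 mm — intermediate
Piperacillin-tazobactam (22 mm) ≥ 19 mm — Susceptible
Trimethoprim-sulfamethoxazole 12 mm: ≤ 15 mm — Resistant
Chloramphenicol: 18 mm is ≤ 21 mm ⇒ Resistant

R, I, I, R, I, S, R, R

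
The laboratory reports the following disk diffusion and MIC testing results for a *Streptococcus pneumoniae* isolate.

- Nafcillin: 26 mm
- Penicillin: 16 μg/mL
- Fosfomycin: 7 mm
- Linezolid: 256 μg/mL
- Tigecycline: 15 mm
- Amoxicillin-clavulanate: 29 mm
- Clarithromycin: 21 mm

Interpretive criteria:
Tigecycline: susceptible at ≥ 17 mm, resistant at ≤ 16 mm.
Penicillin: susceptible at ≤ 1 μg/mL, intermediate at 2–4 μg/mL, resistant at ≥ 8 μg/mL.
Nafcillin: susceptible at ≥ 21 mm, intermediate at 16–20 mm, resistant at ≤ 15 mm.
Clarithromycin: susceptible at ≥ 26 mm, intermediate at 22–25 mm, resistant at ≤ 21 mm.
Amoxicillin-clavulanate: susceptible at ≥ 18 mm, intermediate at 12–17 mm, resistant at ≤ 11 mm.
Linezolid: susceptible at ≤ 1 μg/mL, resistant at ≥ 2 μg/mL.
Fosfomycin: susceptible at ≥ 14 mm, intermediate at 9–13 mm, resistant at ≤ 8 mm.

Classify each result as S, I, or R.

S, R, R, R, R, S, R

Nafcillin: 26 mm is ≥ 21 mm — Susceptible
Penicillin 16 μg/mL: ≥ 8 μg/mL ⇒ R
Fosfomycin 7 mm: ≤ 8 mm — Resistant
Linezolid 256 μg/mL: ≥ 2 μg/mL → resistant
Tigecycline: 15 mm is ≤ 16 mm — Resistant
Amoxicillin-clavulanate (29 mm) ≥ 18 mm — Susceptible
Clarithromycin (21 mm) ≤ 21 mm — R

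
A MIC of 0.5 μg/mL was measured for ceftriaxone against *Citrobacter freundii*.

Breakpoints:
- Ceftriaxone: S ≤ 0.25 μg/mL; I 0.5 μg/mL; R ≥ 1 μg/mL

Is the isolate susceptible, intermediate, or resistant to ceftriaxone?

Ceftriaxone: 0.5 μg/mL is = 0.5 μg/mL — I

I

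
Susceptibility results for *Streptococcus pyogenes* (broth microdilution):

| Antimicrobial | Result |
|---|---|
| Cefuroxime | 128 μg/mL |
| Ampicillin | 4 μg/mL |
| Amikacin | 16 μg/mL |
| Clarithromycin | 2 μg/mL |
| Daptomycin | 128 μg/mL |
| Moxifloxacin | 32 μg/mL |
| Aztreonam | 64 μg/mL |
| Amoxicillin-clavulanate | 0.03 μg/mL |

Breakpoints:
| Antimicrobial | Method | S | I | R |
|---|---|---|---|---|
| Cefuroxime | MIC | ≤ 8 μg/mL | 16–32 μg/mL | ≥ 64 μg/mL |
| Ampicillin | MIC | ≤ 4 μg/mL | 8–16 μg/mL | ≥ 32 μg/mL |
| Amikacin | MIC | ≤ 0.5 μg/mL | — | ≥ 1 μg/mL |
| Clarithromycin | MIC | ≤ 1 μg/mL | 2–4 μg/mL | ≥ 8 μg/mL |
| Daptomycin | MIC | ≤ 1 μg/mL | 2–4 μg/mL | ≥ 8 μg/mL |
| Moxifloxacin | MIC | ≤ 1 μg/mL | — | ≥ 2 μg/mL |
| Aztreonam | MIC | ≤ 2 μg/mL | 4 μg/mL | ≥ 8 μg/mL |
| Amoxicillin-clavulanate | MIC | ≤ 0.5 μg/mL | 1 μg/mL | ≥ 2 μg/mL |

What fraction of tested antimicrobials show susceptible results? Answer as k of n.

Cefuroxime: 128 μg/mL is ≥ 64 μg/mL — Resistant
Ampicillin 4 μg/mL: ≤ 4 μg/mL ⇒ susceptible
Amikacin (16 μg/mL) ≥ 1 μg/mL — resistant
Clarithromycin 2 μg/mL: in 2–4 μg/mL ⇒ intermediate
Daptomycin (128 μg/mL) ≥ 8 μg/mL — R
Moxifloxacin 32 μg/mL: ≥ 2 μg/mL ⇒ resistant
Aztreonam (64 μg/mL) ≥ 8 μg/mL — R
Amoxicillin-clavulanate: 0.03 μg/mL is ≤ 0.5 μg/mL — susceptible
Susceptible: 2/8

2 of 8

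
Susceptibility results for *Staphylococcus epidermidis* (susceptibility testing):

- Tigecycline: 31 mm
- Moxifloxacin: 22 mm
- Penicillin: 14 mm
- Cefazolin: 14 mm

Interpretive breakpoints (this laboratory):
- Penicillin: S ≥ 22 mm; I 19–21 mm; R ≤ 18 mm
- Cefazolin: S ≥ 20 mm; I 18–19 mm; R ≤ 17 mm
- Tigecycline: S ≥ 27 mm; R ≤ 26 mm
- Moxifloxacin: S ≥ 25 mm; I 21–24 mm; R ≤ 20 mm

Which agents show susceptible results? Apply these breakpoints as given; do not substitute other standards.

tigecycline

Tigecycline (31 mm) ≥ 27 mm — Susceptible
Moxifloxacin (22 mm) in 21–24 mm ⇒ intermediate
Penicillin: 14 mm is ≤ 18 mm → R
Cefazolin: 14 mm is ≤ 17 mm ⇒ resistant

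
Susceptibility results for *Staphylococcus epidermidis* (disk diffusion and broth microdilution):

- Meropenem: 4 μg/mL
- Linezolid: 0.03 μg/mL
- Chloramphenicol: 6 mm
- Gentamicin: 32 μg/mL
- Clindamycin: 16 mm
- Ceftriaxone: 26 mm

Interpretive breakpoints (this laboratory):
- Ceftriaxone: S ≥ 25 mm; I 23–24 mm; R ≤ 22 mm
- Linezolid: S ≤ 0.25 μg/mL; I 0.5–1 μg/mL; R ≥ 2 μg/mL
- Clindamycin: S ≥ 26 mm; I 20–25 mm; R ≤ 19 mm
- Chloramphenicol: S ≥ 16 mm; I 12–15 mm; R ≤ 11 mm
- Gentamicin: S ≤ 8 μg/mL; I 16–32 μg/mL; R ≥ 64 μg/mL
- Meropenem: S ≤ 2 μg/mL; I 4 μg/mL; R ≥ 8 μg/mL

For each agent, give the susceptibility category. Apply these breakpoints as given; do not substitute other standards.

I, S, R, I, R, S

Meropenem: 4 μg/mL is = 4 μg/mL → I
Linezolid (0.03 μg/mL) ≤ 0.25 μg/mL — S
Chloramphenicol: 6 mm is ≤ 11 mm ⇒ Resistant
Gentamicin: 32 μg/mL is in 16–32 μg/mL — Intermediate
Clindamycin: 16 mm is ≤ 19 mm ⇒ resistant
Ceftriaxone: 26 mm is ≥ 25 mm ⇒ susceptible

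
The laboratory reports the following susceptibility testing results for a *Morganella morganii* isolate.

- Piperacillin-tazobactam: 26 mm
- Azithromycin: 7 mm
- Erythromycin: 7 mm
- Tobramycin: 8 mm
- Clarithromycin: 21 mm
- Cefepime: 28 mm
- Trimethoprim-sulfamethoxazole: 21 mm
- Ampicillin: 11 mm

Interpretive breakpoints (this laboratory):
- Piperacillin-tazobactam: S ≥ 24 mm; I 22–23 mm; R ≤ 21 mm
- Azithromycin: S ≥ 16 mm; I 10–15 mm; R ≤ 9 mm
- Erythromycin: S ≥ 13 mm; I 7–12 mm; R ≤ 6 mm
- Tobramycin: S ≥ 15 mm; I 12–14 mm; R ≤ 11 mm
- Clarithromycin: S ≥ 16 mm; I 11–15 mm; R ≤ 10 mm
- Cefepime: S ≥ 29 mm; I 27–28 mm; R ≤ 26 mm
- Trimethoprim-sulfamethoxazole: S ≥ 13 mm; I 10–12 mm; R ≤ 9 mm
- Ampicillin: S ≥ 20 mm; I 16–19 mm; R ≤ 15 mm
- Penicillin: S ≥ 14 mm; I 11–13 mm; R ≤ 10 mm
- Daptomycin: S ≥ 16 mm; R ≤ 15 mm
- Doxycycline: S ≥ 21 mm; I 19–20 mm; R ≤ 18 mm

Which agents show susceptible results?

piperacillin-tazobactam, clarithromycin, trimethoprim-sulfamethoxazole

Piperacillin-tazobactam (26 mm) ≥ 24 mm → susceptible
Azithromycin (7 mm) ≤ 9 mm → Resistant
Erythromycin: 7 mm is in 7–12 mm → Intermediate
Tobramycin (8 mm) ≤ 11 mm → resistant
Clarithromycin 21 mm: ≥ 16 mm → Susceptible
Cefepime (28 mm) in 27–28 mm — I
Trimethoprim-sulfamethoxazole 21 mm: ≥ 13 mm → S
Ampicillin (11 mm) ≤ 15 mm → resistant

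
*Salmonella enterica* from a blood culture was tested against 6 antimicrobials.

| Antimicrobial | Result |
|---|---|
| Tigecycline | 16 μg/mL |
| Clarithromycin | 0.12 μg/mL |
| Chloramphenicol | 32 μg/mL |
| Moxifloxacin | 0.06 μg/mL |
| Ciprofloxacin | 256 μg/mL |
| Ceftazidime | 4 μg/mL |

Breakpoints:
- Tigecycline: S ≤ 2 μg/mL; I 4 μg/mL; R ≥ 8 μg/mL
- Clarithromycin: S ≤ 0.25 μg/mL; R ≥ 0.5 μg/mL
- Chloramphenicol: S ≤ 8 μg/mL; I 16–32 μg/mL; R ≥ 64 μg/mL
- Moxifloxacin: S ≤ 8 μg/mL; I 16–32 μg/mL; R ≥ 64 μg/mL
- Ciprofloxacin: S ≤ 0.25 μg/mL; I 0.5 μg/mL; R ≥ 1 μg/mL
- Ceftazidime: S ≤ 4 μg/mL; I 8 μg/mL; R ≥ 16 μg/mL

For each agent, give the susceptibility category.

Tigecycline: 16 μg/mL is ≥ 8 μg/mL → Resistant
Clarithromycin (0.12 μg/mL) ≤ 0.25 μg/mL — S
Chloramphenicol 32 μg/mL: in 16–32 μg/mL → intermediate
Moxifloxacin: 0.06 μg/mL is ≤ 8 μg/mL ⇒ S
Ciprofloxacin: 256 μg/mL is ≥ 1 μg/mL → R
Ceftazidime 4 μg/mL: ≤ 4 μg/mL ⇒ S

R, S, I, S, R, S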